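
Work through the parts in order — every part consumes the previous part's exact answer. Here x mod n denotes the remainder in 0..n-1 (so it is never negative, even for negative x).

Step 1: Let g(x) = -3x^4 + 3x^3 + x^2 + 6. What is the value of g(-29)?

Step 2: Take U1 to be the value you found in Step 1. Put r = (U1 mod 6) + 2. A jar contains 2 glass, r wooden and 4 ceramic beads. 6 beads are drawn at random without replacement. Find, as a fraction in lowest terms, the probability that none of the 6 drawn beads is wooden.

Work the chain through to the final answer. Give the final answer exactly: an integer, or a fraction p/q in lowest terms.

1/84

Step 1: -3*(-29)^4 + 3*(-29)^3 + 1*(-29)^2 + 6 = (-2121843) + (-73167) + (841) + (6) = -2194163; answer -2194163
Step 2: U1 = -2194163; r = 3; total draws C(9,6) = 84; favorable C(6,6) = 1; P = 1/84; answer 1/84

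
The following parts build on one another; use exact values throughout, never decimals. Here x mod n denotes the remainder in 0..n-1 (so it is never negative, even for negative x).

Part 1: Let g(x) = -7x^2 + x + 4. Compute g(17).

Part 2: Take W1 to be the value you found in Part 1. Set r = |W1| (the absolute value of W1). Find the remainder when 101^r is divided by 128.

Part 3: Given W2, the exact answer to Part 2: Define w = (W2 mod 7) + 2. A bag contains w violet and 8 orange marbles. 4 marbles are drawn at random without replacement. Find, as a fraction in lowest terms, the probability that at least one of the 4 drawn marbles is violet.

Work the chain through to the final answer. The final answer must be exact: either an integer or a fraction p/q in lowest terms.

133/143

Part 1: -7*(17)^2 + 1*(17)^1 + 4 = (-2023) + (17) + (4) = -2002; answer -2002
Part 2: W1 = -2002; r = 2002; squarings mod 128: 101^1=101, 101^2=89, 101^4=113, 101^8=97, 101^16=65, 101^32=1, 101^64=1, 101^128=1, 101^256=1, 101^512=1, 101^1024=1; 101^2002 = 101^2 * 101^16 * 101^64 * 101^128 * 101^256 * 101^512 * 101^1024 = 25 (mod 128); answer 25
Part 3: W2 = 25; w = 6; total draws C(14,4) = 1001; complement C(8,4) = 70; favorable 1001 - 70 = 931; P = 133/143; answer 133/143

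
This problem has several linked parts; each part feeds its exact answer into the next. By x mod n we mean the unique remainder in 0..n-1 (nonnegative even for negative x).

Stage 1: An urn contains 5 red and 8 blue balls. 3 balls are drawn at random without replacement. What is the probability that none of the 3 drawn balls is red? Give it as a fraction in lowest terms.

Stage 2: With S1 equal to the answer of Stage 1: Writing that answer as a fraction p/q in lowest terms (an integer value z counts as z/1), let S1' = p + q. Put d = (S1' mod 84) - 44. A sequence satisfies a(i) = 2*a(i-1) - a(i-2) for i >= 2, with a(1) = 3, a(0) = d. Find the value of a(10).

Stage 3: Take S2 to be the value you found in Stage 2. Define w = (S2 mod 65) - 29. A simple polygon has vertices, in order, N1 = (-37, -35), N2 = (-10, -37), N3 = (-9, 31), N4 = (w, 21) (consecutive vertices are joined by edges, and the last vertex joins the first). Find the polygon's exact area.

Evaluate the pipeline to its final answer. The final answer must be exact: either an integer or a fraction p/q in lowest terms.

Stage 1: total draws C(13,3) = 286; favorable C(8,3) = 56; P = 28/143; answer 28/143
Stage 2: S1 = 28/143; threaded value p + q = 171; d = -41; a(2) = 2*(3) - 1*(-41) = 47; iterating: a(2)=47, a(3)=91, a(4)=135, a(5)=179, a(6)=223, a(7)=267, a(8)=311, a(9)=355, a(10)=399; answer 399
Stage 3: S2 = 399; w = -20; cross terms: (-37*-37 - -10*-35)=1019, (-10*31 - -9*-37)=-643, (-9*21 - -20*31)=431, (-20*-35 - -37*21)=1477; twice the area = |2284| = 2284; area = 1142; answer 1142

1142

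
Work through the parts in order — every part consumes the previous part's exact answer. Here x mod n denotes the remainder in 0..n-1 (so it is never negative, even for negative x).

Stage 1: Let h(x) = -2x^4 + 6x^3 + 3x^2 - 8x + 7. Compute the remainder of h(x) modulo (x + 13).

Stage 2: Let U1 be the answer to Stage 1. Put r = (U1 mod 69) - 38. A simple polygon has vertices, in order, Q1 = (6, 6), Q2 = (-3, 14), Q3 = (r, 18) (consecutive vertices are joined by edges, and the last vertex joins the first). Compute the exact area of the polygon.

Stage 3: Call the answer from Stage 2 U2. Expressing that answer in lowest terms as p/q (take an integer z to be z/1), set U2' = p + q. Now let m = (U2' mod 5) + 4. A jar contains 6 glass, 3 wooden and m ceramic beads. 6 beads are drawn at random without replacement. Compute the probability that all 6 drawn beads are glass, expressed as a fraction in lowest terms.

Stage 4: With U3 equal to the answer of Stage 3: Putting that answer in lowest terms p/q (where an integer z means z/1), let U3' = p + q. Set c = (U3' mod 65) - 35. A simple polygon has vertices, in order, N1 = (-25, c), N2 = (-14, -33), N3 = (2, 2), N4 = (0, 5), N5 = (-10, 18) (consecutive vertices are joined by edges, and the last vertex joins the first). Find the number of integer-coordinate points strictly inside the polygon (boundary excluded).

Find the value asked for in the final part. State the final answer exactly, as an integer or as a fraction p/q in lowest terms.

Stage 1: remainder = value at the root: -2*(-13)^4 + 6*(-13)^3 + 3*(-13)^2 - 8*(-13)^1 + 7 = (-57122) + (-13182) + (507) + (104) + (7) = -69686; answer -69686
Stage 2: U1 = -69686; r = -34; cross terms: (6*14 - -3*6)=102, (-3*18 - -34*14)=422, (-34*6 - 6*18)=-312; twice the area = |212| = 212; area = 106; answer 106
Stage 3: U2 = 106; threaded value p + q = 107; m = 6; total draws C(15,6) = 5005; favorable C(6,6) = 1; P = 1/5005; answer 1/5005
Stage 4: U3 = 1/5005; threaded value p + q = 5006; c = -34; cross terms: (-25*-33 - -14*-34)=349, (-14*2 - 2*-33)=38, (2*5 - 0*2)=10, (0*18 - -10*5)=50, (-10*-34 - -25*18)=790; twice the area = |1237| = 1237; area = 1237/2; boundary points = 1 + 1 + 1 + 1 + 1 = 5; strictly interior points = area - boundary/2 + 1 = 617; answer 617

617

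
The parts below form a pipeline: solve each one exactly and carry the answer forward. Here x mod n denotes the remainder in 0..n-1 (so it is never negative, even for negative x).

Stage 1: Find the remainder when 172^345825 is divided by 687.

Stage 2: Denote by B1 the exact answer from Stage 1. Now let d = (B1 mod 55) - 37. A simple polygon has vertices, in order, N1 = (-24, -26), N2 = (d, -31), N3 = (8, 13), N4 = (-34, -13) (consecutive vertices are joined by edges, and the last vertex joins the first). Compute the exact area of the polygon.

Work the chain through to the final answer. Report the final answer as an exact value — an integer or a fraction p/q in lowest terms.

Stage 1: squarings mod 687: 172^1=172, 172^2=43, 172^4=475, 172^8=289, 172^16=394, 172^32=661, 172^64=676, 172^128=121, 172^256=214, 172^512=454, 172^1024=16, 172^2048=256, 172^4096=271, 172^8192=619, 172^16384=502, 172^32768=562, 172^65536=511, 172^131072=61, 172^262144=286; 172^345825 = 172^1 * 172^32 * 172^64 * 172^128 * 172^512 * 172^1024 * 172^16384 * 172^65536 * 172^262144 = 643 (mod 687); answer 643
Stage 2: B1 = 643; d = 1; cross terms: (-24*-31 - 1*-26)=770, (1*13 - 8*-31)=261, (8*-13 - -34*13)=338, (-34*-26 - -24*-13)=572; twice the area = |1941| = 1941; area = 1941/2; answer 1941/2

1941/2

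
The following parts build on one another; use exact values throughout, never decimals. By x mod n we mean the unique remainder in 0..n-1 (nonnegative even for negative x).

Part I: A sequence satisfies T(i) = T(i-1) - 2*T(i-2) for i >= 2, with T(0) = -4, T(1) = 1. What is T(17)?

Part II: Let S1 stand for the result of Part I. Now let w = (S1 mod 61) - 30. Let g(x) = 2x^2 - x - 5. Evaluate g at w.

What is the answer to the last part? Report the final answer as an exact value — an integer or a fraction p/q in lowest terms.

148

Part I: T(2) = 1*(1) - 2*(-4) = 9; iterating: T(2)=9, T(3)=7, T(4)=-11, T(5)=-25, T(6)=-3, T(7)=47, T(8)=53, T(9)=-41, T(10)=-147, T(11)=-65, T(12)=229, T(13)=359, T(14)=-99, T(15)=-817, T(16)=-619, T(17)=1015; answer 1015
Part II: S1 = 1015; w = 9; 2*(9)^2 - 1*(9)^1 - 5 = (162) + (-9) + (-5) = 148; answer 148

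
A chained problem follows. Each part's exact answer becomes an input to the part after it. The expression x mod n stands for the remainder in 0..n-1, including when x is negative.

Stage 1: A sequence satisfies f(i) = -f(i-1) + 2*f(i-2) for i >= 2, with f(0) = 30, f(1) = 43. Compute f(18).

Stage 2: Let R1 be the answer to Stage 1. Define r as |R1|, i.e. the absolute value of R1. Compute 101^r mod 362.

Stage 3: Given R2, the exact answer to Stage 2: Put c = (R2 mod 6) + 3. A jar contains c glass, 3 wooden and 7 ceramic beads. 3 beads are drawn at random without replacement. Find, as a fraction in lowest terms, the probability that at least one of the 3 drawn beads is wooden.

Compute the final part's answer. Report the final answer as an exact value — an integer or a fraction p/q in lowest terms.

199/364

Stage 1: f(2) = -1*(43) + 2*(30) = 17; iterating: f(2)=17, f(3)=69, f(4)=-35, f(5)=173, f(6)=-243, f(7)=589, f(8)=-1075, f(9)=2253, f(10)=-4403, f(11)=8909, f(12)=-17715, f(13)=35533, f(14)=-70963, f(15)=142029, f(16)=-283955, f(17)=568013, f(18)=-1135923; answer -1135923
Stage 2: R1 = -1135923; r = 1135923; squarings mod 362: 101^1=101, 101^2=65, 101^4=243, 101^8=43, 101^16=39, 101^32=73, 101^64=261, 101^128=65, 101^256=243, 101^512=43, 101^1024=39, 101^2048=73, 101^4096=261, 101^8192=65, 101^16384=243, 101^32768=43, 101^65536=39, 101^131072=73, 101^262144=261, 101^524288=65, 101^1048576=243; 101^1135923 = 101^1 * 101^2 * 101^16 * 101^32 * 101^256 * 101^1024 * 101^4096 * 101^16384 * 101^65536 * 101^1048576 = 133 (mod 362); answer 133
Stage 3: R2 = 133; c = 4; total draws C(14,3) = 364; complement C(11,3) = 165; favorable 364 - 165 = 199; P = 199/364; answer 199/364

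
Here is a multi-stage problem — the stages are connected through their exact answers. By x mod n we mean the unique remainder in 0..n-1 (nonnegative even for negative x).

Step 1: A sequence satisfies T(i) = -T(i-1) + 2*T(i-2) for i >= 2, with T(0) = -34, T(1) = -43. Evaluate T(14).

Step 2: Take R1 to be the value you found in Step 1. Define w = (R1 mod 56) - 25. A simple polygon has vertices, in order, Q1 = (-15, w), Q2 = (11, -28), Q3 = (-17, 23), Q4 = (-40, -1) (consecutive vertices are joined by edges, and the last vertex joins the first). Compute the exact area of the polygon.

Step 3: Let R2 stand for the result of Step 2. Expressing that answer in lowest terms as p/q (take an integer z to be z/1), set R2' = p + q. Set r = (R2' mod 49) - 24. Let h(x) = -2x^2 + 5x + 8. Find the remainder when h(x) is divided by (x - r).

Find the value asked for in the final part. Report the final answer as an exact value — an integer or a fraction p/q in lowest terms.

Step 1: T(2) = -1*(-43) + 2*(-34) = -25; iterating: T(2)=-25, T(3)=-61, T(4)=11, T(5)=-133, T(6)=155, T(7)=-421, T(8)=731, T(9)=-1573, T(10)=3035, T(11)=-6181, T(12)=12251, T(13)=-24613, T(14)=49115; answer 49115
Step 2: R1 = 49115; w = -22; cross terms: (-15*-28 - 11*-22)=662, (11*23 - -17*-28)=-223, (-17*-1 - -40*23)=937, (-40*-22 - -15*-1)=865; twice the area = |2241| = 2241; area = 2241/2; answer 2241/2
Step 3: R2 = 2241/2; threaded value p + q = 2243; r = 14; remainder = value at the root: -2*(14)^2 + 5*(14)^1 + 8 = (-392) + (70) + (8) = -314; answer -314

-314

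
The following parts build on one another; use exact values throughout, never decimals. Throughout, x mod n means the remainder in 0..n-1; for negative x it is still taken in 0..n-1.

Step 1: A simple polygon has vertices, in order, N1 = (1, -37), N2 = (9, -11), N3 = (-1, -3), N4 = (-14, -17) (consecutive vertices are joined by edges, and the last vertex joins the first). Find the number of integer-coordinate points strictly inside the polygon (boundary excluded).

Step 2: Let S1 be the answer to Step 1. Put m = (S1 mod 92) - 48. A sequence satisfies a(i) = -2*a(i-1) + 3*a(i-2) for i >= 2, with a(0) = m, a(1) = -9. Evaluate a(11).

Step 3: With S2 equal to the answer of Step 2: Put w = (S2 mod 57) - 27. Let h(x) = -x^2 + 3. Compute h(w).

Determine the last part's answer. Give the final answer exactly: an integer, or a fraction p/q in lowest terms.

Step 1: cross terms: (1*-11 - 9*-37)=322, (9*-3 - -1*-11)=-38, (-1*-17 - -14*-3)=-25, (-14*-37 - 1*-17)=535; twice the area = |794| = 794; area = 397; boundary points = 2 + 2 + 1 + 5 = 10; strictly interior points = area - boundary/2 + 1 = 393; answer 393
Step 2: S1 = 393; m = -23; a(2) = -2*(-9) + 3*(-23) = -51; iterating: a(2)=-51, a(3)=75, a(4)=-303, a(5)=831, a(6)=-2571, a(7)=7635, a(8)=-22983, a(9)=68871, a(10)=-206691, a(11)=619995; answer 619995
Step 3: S2 = 619995; w = -21; -1*(-21)^2 + 3 = (-441) + (3) = -438; answer -438

-438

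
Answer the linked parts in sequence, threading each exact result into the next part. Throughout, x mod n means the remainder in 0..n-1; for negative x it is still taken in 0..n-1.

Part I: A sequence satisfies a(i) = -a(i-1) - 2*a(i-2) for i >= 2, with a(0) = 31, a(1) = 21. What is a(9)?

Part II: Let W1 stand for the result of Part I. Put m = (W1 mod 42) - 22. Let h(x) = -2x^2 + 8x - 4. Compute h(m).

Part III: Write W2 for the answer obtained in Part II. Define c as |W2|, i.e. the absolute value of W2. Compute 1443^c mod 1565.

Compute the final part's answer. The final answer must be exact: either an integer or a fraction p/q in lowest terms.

839

Part I: a(2) = -1*(21) - 2*(31) = -83; iterating: a(2)=-83, a(3)=41, a(4)=125, a(5)=-207, a(6)=-43, a(7)=457, a(8)=-371, a(9)=-543; answer -543
Part II: W1 = -543; m = -19; -2*(-19)^2 + 8*(-19)^1 - 4 = (-722) + (-152) + (-4) = -878; answer -878
Part III: W2 = -878; c = 878; squarings mod 1565: 1443^1=1443, 1443^2=799, 1443^4=1446, 1443^8=76, 1443^16=1081, 1443^32=1071, 1443^64=1461, 1443^128=1426, 1443^256=541, 1443^512=26; 1443^878 = 1443^2 * 1443^4 * 1443^8 * 1443^32 * 1443^64 * 1443^256 * 1443^512 = 839 (mod 1565); answer 839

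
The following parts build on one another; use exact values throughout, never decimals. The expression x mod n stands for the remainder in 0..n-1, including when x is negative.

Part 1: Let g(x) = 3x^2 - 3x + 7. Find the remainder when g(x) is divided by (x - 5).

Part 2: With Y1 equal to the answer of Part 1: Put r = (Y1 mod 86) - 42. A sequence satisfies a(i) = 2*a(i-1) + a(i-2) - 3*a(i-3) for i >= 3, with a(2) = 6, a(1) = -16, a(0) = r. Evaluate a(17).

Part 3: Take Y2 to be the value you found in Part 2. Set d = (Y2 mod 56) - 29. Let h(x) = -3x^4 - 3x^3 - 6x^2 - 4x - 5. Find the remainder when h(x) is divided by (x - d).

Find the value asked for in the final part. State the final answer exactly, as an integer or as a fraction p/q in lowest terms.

Part 1: remainder = value at the root: 3*(5)^2 - 3*(5)^1 + 7 = (75) + (-15) + (7) = 67; answer 67
Part 2: Y1 = 67; r = 25; a(3) = 2*(6) + 1*(-16) - 3*(25) = -79; iterating: a(3)=-79, a(4)=-104, a(5)=-305, a(6)=-477, a(7)=-947, a(8)=-1456, a(9)=-2428, a(10)=-3471, a(11)=-5002, a(12)=-6191, a(13)=-6971, a(14)=-5127, a(15)=1348, a(16)=18482, a(17)=53693; answer 53693
Part 3: Y2 = 53693; d = 16; remainder = value at the root: -3*(16)^4 - 3*(16)^3 - 6*(16)^2 - 4*(16)^1 - 5 = (-196608) + (-12288) + (-1536) + (-64) + (-5) = -210501; answer -210501

-210501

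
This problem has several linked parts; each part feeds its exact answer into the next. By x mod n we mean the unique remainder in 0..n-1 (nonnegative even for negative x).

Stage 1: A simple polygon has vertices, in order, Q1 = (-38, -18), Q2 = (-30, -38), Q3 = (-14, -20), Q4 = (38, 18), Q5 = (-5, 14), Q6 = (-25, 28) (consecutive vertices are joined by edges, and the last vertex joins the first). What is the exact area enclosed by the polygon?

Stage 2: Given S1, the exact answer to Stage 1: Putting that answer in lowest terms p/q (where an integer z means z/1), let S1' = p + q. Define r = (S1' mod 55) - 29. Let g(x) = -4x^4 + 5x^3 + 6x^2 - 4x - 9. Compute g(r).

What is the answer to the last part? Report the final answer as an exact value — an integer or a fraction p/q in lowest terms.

-184344

Stage 1: cross terms: (-38*-38 - -30*-18)=904, (-30*-20 - -14*-38)=68, (-14*18 - 38*-20)=508, (38*14 - -5*18)=622, (-5*28 - -25*14)=210, (-25*-18 - -38*28)=1514; twice the area = |3826| = 3826; area = 1913; answer 1913
Stage 2: S1 = 1913; threaded value p + q = 1914; r = 15; -4*(15)^4 + 5*(15)^3 + 6*(15)^2 - 4*(15)^1 - 9 = (-202500) + (16875) + (1350) + (-60) + (-9) = -184344; answer -184344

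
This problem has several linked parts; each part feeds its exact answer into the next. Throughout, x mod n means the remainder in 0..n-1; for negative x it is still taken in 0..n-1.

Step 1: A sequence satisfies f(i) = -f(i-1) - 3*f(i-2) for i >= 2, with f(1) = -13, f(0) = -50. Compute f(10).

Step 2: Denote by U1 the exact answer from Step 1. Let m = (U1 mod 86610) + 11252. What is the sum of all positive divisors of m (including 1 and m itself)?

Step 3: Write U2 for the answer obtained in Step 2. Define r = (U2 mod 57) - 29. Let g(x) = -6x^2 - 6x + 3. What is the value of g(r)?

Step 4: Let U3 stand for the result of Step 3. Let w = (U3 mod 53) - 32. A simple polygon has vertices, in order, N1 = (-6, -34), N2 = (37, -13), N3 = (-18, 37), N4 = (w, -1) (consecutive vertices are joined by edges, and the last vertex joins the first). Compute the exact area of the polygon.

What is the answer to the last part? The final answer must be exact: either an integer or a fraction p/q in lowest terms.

2483/2

Step 1: f(2) = -1*(-13) - 3*(-50) = 163; iterating: f(2)=163, f(3)=-124, f(4)=-365, f(5)=737, f(6)=358, f(7)=-2569, f(8)=1495, f(9)=6212, f(10)=-10697; answer -10697
Step 2: U1 = -10697; m = 87165; 87165 = 3^2 * 5 * 13 * 149; sigma = (1 + 3 + 9) * (1 + 5) * (1 + 13) * (1 + 149) = 13 * 6 * 14 * 150 = 163800; answer 163800
Step 3: U2 = 163800; r = 10; -6*(10)^2 - 6*(10)^1 + 3 = (-600) + (-60) + (3) = -657; answer -657
Step 4: U3 = -657; w = 0; cross terms: (-6*-13 - 37*-34)=1336, (37*37 - -18*-13)=1135, (-18*-1 - 0*37)=18, (0*-34 - -6*-1)=-6; twice the area = |2483| = 2483; area = 2483/2; answer 2483/2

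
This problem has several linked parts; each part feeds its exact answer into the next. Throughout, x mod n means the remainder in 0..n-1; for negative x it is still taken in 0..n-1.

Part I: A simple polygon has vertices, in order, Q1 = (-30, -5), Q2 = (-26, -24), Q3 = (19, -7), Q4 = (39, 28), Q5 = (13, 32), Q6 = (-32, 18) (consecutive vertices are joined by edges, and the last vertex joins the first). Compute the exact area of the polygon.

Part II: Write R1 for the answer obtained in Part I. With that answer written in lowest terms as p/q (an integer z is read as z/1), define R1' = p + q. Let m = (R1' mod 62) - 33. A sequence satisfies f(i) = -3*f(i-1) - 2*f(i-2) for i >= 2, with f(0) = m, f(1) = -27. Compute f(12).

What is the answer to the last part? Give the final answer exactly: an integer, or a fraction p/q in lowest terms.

77813

Part I: cross terms: (-30*-24 - -26*-5)=590, (-26*-7 - 19*-24)=638, (19*28 - 39*-7)=805, (39*32 - 13*28)=884, (13*18 - -32*32)=1258, (-32*-5 - -30*18)=700; twice the area = |4875| = 4875; area = 4875/2; answer 4875/2
Part II: R1 = 4875/2; threaded value p + q = 4877; m = 8; f(2) = -3*(-27) - 2*(8) = 65; iterating: f(2)=65, f(3)=-141, f(4)=293, f(5)=-597, f(6)=1205, f(7)=-2421, f(8)=4853, f(9)=-9717, f(10)=19445, f(11)=-38901, f(12)=77813; answer 77813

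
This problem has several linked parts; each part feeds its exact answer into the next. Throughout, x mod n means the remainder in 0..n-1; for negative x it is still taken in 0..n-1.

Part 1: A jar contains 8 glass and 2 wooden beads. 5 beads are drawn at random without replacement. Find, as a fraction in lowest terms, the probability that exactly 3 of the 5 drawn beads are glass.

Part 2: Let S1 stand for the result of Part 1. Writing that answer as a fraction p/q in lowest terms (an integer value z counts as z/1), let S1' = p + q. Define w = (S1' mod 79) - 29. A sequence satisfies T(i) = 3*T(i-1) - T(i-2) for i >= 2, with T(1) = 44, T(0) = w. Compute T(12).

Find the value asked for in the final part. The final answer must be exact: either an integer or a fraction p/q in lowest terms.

Part 1: total draws C(10,5) = 252; favorable C(8,3)*C(2,2) = 56; P = 2/9; answer 2/9
Part 2: S1 = 2/9; threaded value p + q = 11; w = -18; T(2) = 3*(44) - 1*(-18) = 150; iterating: T(2)=150, T(3)=406, T(4)=1068, T(5)=2798, T(6)=7326, T(7)=19180, T(8)=50214, T(9)=131462, T(10)=344172, T(11)=901054, T(12)=2358990; answer 2358990

2358990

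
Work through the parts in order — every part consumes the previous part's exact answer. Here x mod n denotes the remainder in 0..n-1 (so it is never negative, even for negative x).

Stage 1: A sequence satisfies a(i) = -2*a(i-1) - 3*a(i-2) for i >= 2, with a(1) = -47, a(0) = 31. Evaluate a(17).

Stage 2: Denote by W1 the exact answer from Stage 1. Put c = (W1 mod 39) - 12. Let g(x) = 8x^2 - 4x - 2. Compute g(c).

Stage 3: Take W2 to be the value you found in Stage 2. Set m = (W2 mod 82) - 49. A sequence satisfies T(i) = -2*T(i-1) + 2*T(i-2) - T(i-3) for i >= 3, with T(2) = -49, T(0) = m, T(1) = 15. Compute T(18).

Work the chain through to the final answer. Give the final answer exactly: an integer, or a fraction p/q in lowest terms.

-886518719

Stage 1: a(2) = -2*(-47) - 3*(31) = 1; iterating: a(2)=1, a(3)=139, a(4)=-281, a(5)=145, a(6)=553, a(7)=-1541, a(8)=1423, a(9)=1777, a(10)=-7823, a(11)=10315, a(12)=2839, a(13)=-36623, a(14)=64729, a(15)=-19589, a(16)=-155009, a(17)=368785; answer 368785
Stage 2: W1 = 368785; c = -11; 8*(-11)^2 - 4*(-11)^1 - 2 = (968) + (44) + (-2) = 1010; answer 1010
Stage 3: W2 = 1010; m = -23; T(3) = -2*(-49) + 2*(15) - 1*(-23) = 151; iterating: T(3)=151, T(4)=-415, T(5)=1181, T(6)=-3343, T(7)=9463, T(8)=-26793, T(9)=75855, T(10)=-214759, T(11)=608021, T(12)=-1721415, T(13)=4873631, T(14)=-13798113, T(15)=39064903, T(16)=-110599663, T(17)=313127245, T(18)=-886518719; answer -886518719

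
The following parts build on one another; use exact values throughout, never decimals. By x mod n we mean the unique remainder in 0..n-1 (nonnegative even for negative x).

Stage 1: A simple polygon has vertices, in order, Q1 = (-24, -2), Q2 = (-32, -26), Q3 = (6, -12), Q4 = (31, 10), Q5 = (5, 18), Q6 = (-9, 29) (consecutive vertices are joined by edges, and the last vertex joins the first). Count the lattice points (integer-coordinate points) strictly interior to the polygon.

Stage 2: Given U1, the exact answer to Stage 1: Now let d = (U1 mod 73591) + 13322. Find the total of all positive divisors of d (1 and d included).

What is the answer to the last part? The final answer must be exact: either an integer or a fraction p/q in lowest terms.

Stage 1: cross terms: (-24*-26 - -32*-2)=560, (-32*-12 - 6*-26)=540, (6*10 - 31*-12)=432, (31*18 - 5*10)=508, (5*29 - -9*18)=307, (-9*-2 - -24*29)=714; twice the area = |3061| = 3061; area = 3061/2; boundary points = 8 + 2 + 1 + 2 + 1 + 1 = 15; strictly interior points = area - boundary/2 + 1 = 1524; answer 1524
Stage 2: U1 = 1524; d = 14846; 14846 = 2 * 13 * 571; sigma = (1 + 2) * (1 + 13) * (1 + 571) = 3 * 14 * 572 = 24024; answer 24024

24024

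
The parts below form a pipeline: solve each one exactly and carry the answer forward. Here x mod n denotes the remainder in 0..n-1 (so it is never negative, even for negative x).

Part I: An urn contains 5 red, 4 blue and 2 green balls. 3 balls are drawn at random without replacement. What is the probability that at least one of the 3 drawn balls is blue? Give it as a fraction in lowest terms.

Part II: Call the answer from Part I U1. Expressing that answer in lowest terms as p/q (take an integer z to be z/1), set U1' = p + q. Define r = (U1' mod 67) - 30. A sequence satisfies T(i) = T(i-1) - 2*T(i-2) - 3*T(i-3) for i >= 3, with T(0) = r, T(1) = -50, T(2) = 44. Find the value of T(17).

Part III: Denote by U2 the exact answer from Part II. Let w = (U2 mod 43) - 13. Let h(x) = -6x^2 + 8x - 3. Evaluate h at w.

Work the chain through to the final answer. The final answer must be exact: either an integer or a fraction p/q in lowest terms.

-683

Part I: total draws C(11,3) = 165; complement C(7,3) = 35; favorable 165 - 35 = 130; P = 26/33; answer 26/33
Part II: U1 = 26/33; threaded value p + q = 59; r = 29; T(3) = 1*(44) - 2*(-50) - 3*(29) = 57; iterating: T(3)=57, T(4)=119, T(5)=-127, T(6)=-536, T(7)=-639, T(8)=814, T(9)=3700, T(10)=3989, T(11)=-5853, T(12)=-24931, T(13)=-25192, T(14)=42229, T(15)=167406, T(16)=158524, T(17)=-302975; answer -302975
Part III: U2 = -302975; w = -10; -6*(-10)^2 + 8*(-10)^1 - 3 = (-600) + (-80) + (-3) = -683; answer -683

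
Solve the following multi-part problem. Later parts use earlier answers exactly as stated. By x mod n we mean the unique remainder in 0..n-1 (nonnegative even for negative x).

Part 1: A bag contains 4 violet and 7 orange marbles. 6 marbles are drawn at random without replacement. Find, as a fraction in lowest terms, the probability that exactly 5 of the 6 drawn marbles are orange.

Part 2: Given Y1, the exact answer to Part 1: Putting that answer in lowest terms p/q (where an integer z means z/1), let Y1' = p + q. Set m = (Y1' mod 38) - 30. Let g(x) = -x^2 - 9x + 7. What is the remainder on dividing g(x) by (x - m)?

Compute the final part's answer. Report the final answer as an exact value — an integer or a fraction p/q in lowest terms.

-129

Part 1: total draws C(11,6) = 462; favorable C(7,5)*C(4,1) = 84; P = 2/11; answer 2/11
Part 2: Y1 = 2/11; threaded value p + q = 13; m = -17; remainder = value at the root: -1*(-17)^2 - 9*(-17)^1 + 7 = (-289) + (153) + (7) = -129; answer -129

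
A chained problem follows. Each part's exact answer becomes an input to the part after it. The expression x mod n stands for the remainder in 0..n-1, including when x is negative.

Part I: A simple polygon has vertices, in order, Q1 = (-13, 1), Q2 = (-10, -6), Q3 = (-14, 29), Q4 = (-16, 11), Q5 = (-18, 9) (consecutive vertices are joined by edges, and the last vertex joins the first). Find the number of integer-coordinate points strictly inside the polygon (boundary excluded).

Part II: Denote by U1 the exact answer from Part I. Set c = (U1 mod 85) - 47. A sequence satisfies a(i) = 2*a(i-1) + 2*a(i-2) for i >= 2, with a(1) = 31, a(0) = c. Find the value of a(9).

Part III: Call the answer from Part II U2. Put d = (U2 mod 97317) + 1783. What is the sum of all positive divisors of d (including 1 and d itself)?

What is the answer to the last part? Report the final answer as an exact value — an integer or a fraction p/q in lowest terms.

240240

Part I: cross terms: (-13*-6 - -10*1)=88, (-10*29 - -14*-6)=-374, (-14*11 - -16*29)=310, (-16*9 - -18*11)=54, (-18*1 - -13*9)=99; twice the area = |177| = 177; area = 177/2; boundary points = 1 + 1 + 2 + 2 + 1 = 7; strictly interior points = area - boundary/2 + 1 = 86; answer 86
Part II: U1 = 86; c = -46; a(2) = 2*(31) + 2*(-46) = -30; iterating: a(2)=-30, a(3)=2, a(4)=-56, a(5)=-108, a(6)=-328, a(7)=-872, a(8)=-2400, a(9)=-6544; answer -6544
Part III: U2 = -6544; d = 92556; 92556 = 2^2 * 3^3 * 857; sigma = (1 + 2 + 4) * (1 + 3 + 9 + 27) * (1 + 857) = 7 * 40 * 858 = 240240; answer 240240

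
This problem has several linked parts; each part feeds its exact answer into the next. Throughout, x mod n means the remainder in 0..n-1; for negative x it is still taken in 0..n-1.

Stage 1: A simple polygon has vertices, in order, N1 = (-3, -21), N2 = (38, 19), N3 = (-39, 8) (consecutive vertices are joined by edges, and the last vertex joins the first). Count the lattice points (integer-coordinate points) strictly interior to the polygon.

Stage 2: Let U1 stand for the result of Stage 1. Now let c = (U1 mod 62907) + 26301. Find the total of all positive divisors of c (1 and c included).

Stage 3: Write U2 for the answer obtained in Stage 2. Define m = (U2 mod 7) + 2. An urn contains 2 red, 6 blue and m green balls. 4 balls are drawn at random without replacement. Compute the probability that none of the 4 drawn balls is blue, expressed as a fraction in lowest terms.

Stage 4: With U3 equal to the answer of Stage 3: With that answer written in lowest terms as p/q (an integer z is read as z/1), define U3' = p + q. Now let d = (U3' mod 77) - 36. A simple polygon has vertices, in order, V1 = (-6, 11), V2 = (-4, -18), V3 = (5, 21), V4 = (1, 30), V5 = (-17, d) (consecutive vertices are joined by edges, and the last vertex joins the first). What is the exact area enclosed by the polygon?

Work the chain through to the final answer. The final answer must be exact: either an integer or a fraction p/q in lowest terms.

757/2

Stage 1: cross terms: (-3*19 - 38*-21)=741, (38*8 - -39*19)=1045, (-39*-21 - -3*8)=843; twice the area = |2629| = 2629; area = 2629/2; boundary points = 1 + 11 + 1 = 13; strictly interior points = area - boundary/2 + 1 = 1309; answer 1309
Stage 2: U1 = 1309; c = 27610; 27610 = 2 * 5 * 11 * 251; sigma = (1 + 2) * (1 + 5) * (1 + 11) * (1 + 251) = 3 * 6 * 12 * 252 = 54432; answer 54432
Stage 3: U2 = 54432; m = 2; total draws C(10,4) = 210; favorable C(4,4) = 1; P = 1/210; answer 1/210
Stage 4: U3 = 1/210; threaded value p + q = 211; d = 21; cross terms: (-6*-18 - -4*11)=152, (-4*21 - 5*-18)=6, (5*30 - 1*21)=129, (1*21 - -17*30)=531, (-17*11 - -6*21)=-61; twice the area = |757| = 757; area = 757/2; answer 757/2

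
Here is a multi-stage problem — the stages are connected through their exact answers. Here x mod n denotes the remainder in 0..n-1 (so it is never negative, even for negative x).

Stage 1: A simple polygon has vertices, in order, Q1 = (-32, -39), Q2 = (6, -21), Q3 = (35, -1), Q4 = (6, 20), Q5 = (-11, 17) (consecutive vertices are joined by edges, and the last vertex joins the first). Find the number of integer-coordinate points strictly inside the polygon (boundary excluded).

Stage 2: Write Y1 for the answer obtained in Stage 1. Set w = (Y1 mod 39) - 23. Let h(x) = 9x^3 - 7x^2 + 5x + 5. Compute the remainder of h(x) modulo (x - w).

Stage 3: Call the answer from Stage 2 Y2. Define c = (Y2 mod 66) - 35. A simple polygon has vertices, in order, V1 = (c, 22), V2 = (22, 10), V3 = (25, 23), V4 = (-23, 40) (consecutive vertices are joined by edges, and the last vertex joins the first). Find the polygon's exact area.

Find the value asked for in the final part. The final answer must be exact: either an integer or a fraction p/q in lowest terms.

1155/2

Stage 1: cross terms: (-32*-21 - 6*-39)=906, (6*-1 - 35*-21)=729, (35*20 - 6*-1)=706, (6*17 - -11*20)=322, (-11*-39 - -32*17)=973; twice the area = |3636| = 3636; area = 1818; boundary points = 2 + 1 + 1 + 1 + 7 = 12; strictly interior points = area - boundary/2 + 1 = 1813; answer 1813
Stage 2: Y1 = 1813; w = -4; remainder = value at the root: 9*(-4)^3 - 7*(-4)^2 + 5*(-4)^1 + 5 = (-576) + (-112) + (-20) + (5) = -703; answer -703
Stage 3: Y2 = -703; c = -12; cross terms: (-12*10 - 22*22)=-604, (22*23 - 25*10)=256, (25*40 - -23*23)=1529, (-23*22 - -12*40)=-26; twice the area = |1155| = 1155; area = 1155/2; answer 1155/2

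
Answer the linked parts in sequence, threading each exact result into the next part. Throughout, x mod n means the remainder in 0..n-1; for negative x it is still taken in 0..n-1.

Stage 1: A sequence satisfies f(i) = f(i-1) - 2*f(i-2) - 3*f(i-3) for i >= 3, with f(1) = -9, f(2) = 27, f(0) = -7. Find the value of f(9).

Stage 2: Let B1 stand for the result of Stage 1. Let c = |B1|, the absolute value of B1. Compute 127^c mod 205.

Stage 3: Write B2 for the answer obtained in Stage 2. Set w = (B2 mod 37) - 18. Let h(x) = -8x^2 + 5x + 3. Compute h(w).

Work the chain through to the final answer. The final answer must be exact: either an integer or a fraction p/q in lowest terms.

-19

Stage 1: f(3) = 1*(27) - 2*(-9) - 3*(-7) = 66; iterating: f(3)=66, f(4)=39, f(5)=-174, f(6)=-450, f(7)=-219, f(8)=1203, f(9)=2991; answer 2991
Stage 2: B1 = 2991; c = 2991; squarings mod 205: 127^1=127, 127^2=139, 127^4=51, 127^8=141, 127^16=201, 127^32=16, 127^64=51, 127^128=141, 127^256=201, 127^512=16, 127^1024=51, 127^2048=141; 127^2991 = 127^1 * 127^2 * 127^4 * 127^8 * 127^32 * 127^128 * 127^256 * 127^512 * 127^2048 = 168 (mod 205); answer 168
Stage 3: B2 = 168; w = 2; -8*(2)^2 + 5*(2)^1 + 3 = (-32) + (10) + (3) = -19; answer -19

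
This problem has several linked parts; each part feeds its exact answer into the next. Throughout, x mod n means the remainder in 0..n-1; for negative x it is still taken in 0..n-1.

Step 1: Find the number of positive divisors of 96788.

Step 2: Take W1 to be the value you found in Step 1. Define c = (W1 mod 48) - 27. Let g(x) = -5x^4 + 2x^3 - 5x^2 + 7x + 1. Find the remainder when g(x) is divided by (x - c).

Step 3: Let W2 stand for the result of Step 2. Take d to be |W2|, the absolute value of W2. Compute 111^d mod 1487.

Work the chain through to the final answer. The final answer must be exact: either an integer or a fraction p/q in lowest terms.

Step 1: 96788 = 2^2 * 24197; number of divisors = (2+1) * (1+1) = 6; answer 6
Step 2: W1 = 6; c = -21; remainder = value at the root: -5*(-21)^4 + 2*(-21)^3 - 5*(-21)^2 + 7*(-21)^1 + 1 = (-972405) + (-18522) + (-2205) + (-147) + (1) = -993278; answer -993278
Step 3: W2 = -993278; d = 993278; squarings mod 1487: 111^1=111, 111^2=425, 111^4=698, 111^8=955, 111^16=494, 111^32=168, 111^64=1458, 111^128=841, 111^256=956, 111^512=918, 111^1024=1082, 111^2048=455, 111^4096=332, 111^8192=186, 111^16384=395, 111^32768=1377, 111^65536=204, 111^131072=1467, 111^262144=400, 111^524288=891; 111^993278 = 111^2 * 111^4 * 111^8 * 111^16 * 111^32 * 111^64 * 111^128 * 111^256 * 111^512 * 111^1024 * 111^8192 * 111^65536 * 111^131072 * 111^262144 * 111^524288 = 368 (mod 1487); answer 368

368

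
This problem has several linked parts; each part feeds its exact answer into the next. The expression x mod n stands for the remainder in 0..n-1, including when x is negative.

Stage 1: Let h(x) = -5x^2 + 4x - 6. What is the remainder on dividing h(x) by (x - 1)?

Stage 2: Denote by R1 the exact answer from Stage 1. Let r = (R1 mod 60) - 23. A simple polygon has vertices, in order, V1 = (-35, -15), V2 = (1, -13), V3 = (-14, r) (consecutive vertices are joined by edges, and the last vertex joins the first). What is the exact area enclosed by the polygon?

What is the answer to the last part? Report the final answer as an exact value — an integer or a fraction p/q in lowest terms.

789

Stage 1: remainder = value at the root: -5*(1)^2 + 4*(1)^1 - 6 = (-5) + (4) + (-6) = -7; answer -7
Stage 2: R1 = -7; r = 30; cross terms: (-35*-13 - 1*-15)=470, (1*30 - -14*-13)=-152, (-14*-15 - -35*30)=1260; twice the area = |1578| = 1578; area = 789; answer 789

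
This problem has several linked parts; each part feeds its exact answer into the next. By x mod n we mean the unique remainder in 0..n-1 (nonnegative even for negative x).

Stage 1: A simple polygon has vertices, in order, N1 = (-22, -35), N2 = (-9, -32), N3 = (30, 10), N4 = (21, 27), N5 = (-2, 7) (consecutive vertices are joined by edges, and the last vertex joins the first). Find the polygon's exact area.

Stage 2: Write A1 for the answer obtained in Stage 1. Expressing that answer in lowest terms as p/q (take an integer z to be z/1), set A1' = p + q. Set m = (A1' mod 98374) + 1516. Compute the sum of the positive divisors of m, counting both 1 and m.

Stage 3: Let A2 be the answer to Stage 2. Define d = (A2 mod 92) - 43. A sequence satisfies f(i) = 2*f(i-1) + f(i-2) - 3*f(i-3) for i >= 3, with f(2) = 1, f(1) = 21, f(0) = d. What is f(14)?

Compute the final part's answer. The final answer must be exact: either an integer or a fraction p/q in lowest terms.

-24103

Stage 1: cross terms: (-22*-32 - -9*-35)=389, (-9*10 - 30*-32)=870, (30*27 - 21*10)=600, (21*7 - -2*27)=201, (-2*-35 - -22*7)=224; twice the area = |2284| = 2284; area = 1142; answer 1142
Stage 2: A1 = 1142; threaded value p + q = 1143; m = 2659; 2659 is prime, so its only divisors are 1 and 2659; sigma = 1 + 2659 = 2660; answer 2660
Stage 3: A2 = 2660; d = 41; f(3) = 2*(1) + 1*(21) - 3*(41) = -100; iterating: f(3)=-100, f(4)=-262, f(5)=-627, f(6)=-1216, f(7)=-2273, f(8)=-3881, f(9)=-6387, f(10)=-9836, f(11)=-14416, f(12)=-19507, f(13)=-23922, f(14)=-24103; answer -24103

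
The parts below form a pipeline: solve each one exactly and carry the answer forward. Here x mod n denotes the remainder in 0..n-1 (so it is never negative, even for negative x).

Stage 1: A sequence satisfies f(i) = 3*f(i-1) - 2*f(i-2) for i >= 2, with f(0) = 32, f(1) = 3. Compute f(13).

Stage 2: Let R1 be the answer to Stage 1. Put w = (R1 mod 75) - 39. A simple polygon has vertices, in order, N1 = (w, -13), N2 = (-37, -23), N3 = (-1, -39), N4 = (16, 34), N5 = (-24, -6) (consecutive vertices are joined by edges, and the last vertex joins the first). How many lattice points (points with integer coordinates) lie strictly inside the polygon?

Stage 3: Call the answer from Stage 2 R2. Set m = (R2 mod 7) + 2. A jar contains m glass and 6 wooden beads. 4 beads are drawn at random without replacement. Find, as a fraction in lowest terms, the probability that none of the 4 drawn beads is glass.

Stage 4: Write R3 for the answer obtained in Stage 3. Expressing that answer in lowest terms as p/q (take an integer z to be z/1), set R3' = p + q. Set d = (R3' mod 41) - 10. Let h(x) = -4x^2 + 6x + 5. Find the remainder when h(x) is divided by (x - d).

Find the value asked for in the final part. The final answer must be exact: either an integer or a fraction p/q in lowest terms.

Stage 1: f(2) = 3*(3) - 2*(32) = -55; iterating: f(2)=-55, f(3)=-171, f(4)=-403, f(5)=-867, f(6)=-1795, f(7)=-3651, f(8)=-7363, f(9)=-14787, f(10)=-29635, f(11)=-59331, f(12)=-118723, f(13)=-237507; answer -237507
Stage 2: R1 = -237507; w = -21; cross terms: (-21*-23 - -37*-13)=2, (-37*-39 - -1*-23)=1420, (-1*34 - 16*-39)=590, (16*-6 - -24*34)=720, (-24*-13 - -21*-6)=186; twice the area = |2918| = 2918; area = 1459; boundary points = 2 + 4 + 1 + 40 + 1 = 48; strictly interior points = area - boundary/2 + 1 = 1436; answer 1436
Stage 3: R2 = 1436; m = 3; total draws C(9,4) = 126; favorable C(6,4) = 15; P = 5/42; answer 5/42
Stage 4: R3 = 5/42; threaded value p + q = 47; d = -4; remainder = value at the root: -4*(-4)^2 + 6*(-4)^1 + 5 = (-64) + (-24) + (5) = -83; answer -83

-83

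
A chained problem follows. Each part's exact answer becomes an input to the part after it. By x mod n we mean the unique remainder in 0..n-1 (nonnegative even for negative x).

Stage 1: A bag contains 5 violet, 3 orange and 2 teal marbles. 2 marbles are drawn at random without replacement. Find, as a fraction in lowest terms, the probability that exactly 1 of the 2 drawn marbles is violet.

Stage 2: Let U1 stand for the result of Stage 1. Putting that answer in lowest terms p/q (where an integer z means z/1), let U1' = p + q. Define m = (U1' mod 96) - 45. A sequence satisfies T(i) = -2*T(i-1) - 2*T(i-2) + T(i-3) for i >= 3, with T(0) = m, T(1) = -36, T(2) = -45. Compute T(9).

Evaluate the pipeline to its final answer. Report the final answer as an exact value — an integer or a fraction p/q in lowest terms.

Stage 1: total draws C(10,2) = 45; favorable C(5,1)*C(5,1) = 25; P = 5/9; answer 5/9
Stage 2: U1 = 5/9; threaded value p + q = 14; m = -31; T(3) = -2*(-45) - 2*(-36) + 1*(-31) = 131; iterating: T(3)=131, T(4)=-208, T(5)=109, T(6)=329, T(7)=-1084, T(8)=1619, T(9)=-741; answer -741

-741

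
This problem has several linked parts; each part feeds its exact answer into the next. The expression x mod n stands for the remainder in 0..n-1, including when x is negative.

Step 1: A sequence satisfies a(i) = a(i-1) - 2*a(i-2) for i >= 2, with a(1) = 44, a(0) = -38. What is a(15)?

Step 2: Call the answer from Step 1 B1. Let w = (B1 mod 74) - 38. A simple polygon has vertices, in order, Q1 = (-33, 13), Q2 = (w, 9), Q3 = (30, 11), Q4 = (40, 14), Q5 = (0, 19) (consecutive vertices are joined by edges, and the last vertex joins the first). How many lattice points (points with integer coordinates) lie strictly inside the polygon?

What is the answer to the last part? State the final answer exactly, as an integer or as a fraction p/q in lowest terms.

Step 1: a(2) = 1*(44) - 2*(-38) = 120; iterating: a(2)=120, a(3)=32, a(4)=-208, a(5)=-272, a(6)=144, a(7)=688, a(8)=400, a(9)=-976, a(10)=-1776, a(11)=176, a(12)=3728, a(13)=3376, a(14)=-4080, a(15)=-10832; answer -10832
Step 2: B1 = -10832; w = 8; cross terms: (-33*9 - 8*13)=-401, (8*11 - 30*9)=-182, (30*14 - 40*11)=-20, (40*19 - 0*14)=760, (0*13 - -33*19)=627; twice the area = |784| = 784; area = 392; boundary points = 1 + 2 + 1 + 5 + 3 = 12; strictly interior points = area - boundary/2 + 1 = 387; answer 387

387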